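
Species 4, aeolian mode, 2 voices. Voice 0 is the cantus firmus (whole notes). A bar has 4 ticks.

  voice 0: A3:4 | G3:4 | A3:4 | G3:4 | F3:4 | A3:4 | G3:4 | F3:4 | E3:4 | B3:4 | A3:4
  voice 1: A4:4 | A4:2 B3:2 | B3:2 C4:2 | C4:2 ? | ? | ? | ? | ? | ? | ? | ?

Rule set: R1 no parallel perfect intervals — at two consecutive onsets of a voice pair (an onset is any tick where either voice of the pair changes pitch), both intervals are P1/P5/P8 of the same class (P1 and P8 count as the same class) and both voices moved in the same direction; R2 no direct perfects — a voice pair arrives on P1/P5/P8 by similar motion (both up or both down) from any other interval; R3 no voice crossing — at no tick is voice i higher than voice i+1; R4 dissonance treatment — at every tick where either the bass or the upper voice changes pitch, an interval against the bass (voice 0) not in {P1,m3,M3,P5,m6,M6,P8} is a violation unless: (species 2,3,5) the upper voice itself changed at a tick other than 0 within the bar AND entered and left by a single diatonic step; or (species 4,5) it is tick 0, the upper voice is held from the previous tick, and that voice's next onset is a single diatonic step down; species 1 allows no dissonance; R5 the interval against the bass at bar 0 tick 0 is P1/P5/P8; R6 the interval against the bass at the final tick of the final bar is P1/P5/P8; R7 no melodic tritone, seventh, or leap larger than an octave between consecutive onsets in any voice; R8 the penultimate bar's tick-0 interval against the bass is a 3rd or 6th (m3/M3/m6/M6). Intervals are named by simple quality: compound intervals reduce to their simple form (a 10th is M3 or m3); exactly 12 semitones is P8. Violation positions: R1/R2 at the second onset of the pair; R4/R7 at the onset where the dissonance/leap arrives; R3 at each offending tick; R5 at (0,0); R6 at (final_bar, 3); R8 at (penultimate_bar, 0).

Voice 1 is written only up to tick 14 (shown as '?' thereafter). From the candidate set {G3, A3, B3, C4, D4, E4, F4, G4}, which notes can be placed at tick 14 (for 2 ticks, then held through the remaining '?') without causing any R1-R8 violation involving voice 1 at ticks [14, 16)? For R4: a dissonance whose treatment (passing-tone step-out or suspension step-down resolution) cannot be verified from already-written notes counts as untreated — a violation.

{B3, C4, D4, E4, G3, G4}

G3: legal
A3: violates R4
B3: legal
C4: legal
D4: legal
E4: legal
F4: violates R4
G4: legal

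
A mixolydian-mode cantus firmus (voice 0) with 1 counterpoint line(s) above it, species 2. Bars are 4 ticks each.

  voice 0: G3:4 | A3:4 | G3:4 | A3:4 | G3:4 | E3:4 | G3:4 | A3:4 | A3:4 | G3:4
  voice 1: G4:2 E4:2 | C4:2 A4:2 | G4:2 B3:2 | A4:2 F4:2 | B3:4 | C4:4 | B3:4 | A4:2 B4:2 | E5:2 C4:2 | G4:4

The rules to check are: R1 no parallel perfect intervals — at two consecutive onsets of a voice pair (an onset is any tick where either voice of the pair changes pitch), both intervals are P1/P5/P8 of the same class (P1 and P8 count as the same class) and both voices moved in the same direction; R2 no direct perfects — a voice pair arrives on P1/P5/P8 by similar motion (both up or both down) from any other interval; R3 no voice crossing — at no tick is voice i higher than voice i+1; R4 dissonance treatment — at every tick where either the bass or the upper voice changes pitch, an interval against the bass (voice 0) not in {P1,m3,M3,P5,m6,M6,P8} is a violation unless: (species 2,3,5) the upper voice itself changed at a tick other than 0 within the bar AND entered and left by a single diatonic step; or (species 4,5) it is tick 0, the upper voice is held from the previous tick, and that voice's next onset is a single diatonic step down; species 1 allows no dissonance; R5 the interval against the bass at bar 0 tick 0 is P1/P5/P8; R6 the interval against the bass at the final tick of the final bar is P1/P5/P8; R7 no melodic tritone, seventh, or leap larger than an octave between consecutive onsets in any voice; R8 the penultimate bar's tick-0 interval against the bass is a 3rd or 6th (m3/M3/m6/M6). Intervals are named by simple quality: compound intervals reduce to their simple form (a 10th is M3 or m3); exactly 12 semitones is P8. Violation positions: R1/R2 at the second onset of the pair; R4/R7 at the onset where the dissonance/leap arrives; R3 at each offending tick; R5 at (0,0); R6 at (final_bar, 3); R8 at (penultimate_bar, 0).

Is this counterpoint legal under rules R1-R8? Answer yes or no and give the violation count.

No (9 violations)

bar 0: v0=G3 v1=G4 (P8)
bar 1: v0=A3 v1=C4 (m3)
bar 2: v0=G3 v1=G4 (P8)
bar 3: v0=A3 v1=A4 (P8)
bar 4: v0=G3 v1=B3 (M3)
bar 5: v0=E3 v1=C4 (m6)
bar 6: v0=G3 v1=B3 (M3)
bar 7: v0=A3 v1=A4 (P8)
bar 8: v0=A3 v1=E5 (P5)
bar 9: v0=G3 v1=G4 (P8)
  R1 @ bar2.0: A3/A4 P8 -> G3/G4 P8 similar
  R2 @ bar3.0: G3/B3 M3 -> A3/A4 P8 similar
  R7 @ bar3.0: B3->A4 leap 10st
  R7 @ bar4.0: F4->B3 leap 6st
  R2 @ bar7.0: G3/B3 M3 -> A3/A4 P8 similar
  R7 @ bar7.0: B3->A4 leap 10st
  R4 @ bar7.2: A3/B4 M2 untreated
  R8 @ bar8.0: penult P5 not 3rd/6th
  R7 @ bar8.2: E5->C4 leap 16st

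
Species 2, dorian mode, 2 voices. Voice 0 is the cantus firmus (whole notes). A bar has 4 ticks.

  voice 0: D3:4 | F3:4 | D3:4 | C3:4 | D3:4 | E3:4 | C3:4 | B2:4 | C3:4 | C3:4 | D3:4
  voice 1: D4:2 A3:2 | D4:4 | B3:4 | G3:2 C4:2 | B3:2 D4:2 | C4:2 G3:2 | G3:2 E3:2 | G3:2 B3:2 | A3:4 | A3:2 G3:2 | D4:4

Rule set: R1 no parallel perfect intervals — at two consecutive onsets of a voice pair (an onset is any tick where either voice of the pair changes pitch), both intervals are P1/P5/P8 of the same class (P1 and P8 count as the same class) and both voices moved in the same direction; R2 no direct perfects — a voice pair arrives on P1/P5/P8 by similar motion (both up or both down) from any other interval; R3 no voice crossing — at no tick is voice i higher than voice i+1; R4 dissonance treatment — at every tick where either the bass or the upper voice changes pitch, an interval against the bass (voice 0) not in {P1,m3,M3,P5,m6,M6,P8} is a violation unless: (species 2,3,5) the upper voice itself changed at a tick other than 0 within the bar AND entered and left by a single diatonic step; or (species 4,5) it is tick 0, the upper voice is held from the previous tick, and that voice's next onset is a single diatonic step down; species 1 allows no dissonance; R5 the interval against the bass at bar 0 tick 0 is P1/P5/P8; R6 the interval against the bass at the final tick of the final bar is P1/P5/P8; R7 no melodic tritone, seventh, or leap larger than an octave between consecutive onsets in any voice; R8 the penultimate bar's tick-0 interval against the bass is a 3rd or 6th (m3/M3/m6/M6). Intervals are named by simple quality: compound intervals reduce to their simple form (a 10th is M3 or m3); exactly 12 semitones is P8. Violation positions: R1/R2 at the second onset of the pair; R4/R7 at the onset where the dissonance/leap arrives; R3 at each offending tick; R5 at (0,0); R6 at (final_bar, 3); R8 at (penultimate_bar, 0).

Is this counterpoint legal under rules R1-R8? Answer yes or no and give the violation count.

bar 0: v0=D3 v1=D4 (P8)
bar 1: v0=F3 v1=D4 (M6)
bar 2: v0=D3 v1=B3 (M6)
bar 3: v0=C3 v1=G3 (P5)
bar 4: v0=D3 v1=B3 (M6)
bar 5: v0=E3 v1=C4 (m6)
bar 6: v0=C3 v1=G3 (P5)
bar 7: v0=B2 v1=G3 (m6)
bar 8: v0=C3 v1=A3 (M6)
bar 9: v0=C3 v1=A3 (M6)
bar 10: v0=D3 v1=D4 (P8)
  R2 @ bar3.0: D3/B3 M6 -> C3/G3 P5 similar
  R2 @ bar10.0: C3/G3 P5 -> D3/D4 P8 similar

No (2 violations)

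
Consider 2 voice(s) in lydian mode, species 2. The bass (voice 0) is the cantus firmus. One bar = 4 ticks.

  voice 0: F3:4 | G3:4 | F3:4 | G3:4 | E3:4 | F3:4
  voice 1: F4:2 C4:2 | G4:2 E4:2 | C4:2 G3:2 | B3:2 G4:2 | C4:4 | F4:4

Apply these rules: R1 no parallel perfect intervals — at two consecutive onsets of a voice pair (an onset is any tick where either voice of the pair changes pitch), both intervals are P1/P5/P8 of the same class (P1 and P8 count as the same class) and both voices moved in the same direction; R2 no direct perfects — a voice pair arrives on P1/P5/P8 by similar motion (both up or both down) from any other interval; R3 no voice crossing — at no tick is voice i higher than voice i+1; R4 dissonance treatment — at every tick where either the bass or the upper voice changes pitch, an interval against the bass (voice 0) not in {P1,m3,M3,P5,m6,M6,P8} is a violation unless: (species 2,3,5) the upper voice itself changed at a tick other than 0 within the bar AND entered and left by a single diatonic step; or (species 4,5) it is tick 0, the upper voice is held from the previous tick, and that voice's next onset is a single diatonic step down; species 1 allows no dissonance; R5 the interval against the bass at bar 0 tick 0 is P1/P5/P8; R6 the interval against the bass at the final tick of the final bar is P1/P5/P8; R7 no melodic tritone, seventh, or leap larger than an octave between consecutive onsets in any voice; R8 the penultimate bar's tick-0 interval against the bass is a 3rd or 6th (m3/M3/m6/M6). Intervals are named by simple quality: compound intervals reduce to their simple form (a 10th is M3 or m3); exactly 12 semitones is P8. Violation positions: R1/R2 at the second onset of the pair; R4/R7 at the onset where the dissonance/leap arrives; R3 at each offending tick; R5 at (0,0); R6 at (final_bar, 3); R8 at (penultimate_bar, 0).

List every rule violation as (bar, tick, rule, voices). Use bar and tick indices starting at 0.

bar 0: v0=F3 v1=F4 downbeat P8
bar 1: v0=G3 v1=G4 downbeat P8
bar 2: v0=F3 v1=C4 downbeat P5
bar 3: v0=G3 v1=B3 downbeat M3
bar 4: v0=E3 v1=C4 downbeat m6
bar 5: v0=F3 v1=F4 downbeat P8
  -> R2 @ bar 1 tick 0 v(0, 1): F3/C4 P5 -> G3/G4 P8 similar
  -> R2 @ bar 2 tick 0 v(0, 1): G3/E4 M6 -> F3/C4 P5 similar
  -> R4 @ bar 2 tick 2 v(0, 1): F3/G3 M2 untreated
  -> R2 @ bar 5 tick 0 v(0, 1): E3/C4 m6 -> F3/F4 P8 similar

(1, 0, R2, (0, 1))
(2, 0, R2, (0, 1))
(2, 2, R4, (0, 1))
(5, 0, R2, (0, 1))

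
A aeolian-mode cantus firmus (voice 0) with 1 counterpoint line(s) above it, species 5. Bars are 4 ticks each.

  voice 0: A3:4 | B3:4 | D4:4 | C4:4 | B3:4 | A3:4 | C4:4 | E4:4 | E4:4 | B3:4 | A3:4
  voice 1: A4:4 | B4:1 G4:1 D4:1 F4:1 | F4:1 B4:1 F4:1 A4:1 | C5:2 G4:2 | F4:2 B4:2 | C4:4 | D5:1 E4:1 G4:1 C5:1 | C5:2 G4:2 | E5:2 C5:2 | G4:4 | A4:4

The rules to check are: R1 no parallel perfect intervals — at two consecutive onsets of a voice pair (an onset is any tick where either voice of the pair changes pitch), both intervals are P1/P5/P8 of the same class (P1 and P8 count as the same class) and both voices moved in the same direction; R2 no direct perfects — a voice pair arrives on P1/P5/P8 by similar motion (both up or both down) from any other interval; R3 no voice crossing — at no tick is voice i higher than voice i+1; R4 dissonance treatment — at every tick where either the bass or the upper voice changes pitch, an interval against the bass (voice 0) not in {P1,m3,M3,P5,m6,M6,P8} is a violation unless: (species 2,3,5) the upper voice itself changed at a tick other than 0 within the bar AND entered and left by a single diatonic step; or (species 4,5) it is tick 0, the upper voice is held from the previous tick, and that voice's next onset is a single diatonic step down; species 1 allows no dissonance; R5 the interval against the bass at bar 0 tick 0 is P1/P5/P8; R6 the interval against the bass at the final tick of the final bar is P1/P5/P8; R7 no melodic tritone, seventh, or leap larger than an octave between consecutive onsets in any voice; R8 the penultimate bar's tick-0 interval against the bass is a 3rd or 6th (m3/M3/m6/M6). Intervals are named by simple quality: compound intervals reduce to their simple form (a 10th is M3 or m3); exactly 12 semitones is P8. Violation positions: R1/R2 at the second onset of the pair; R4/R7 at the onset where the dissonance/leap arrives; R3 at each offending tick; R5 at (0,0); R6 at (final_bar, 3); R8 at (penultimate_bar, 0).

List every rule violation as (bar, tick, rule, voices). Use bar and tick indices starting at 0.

(1, 0, R1, (0, 1))
(1, 3, R4, (0, 1))
(2, 1, R7, (1,))
(2, 2, R7, (1,))
(4, 0, R4, (0, 1))
(4, 2, R7, (1,))
(5, 0, R7, (1,))
(6, 0, R4, (0, 1))
(6, 0, R7, (1,))
(6, 1, R7, (1,))

bar 0: v0=A3 v1=A4 downbeat P8
bar 1: v0=B3 v1=B4 downbeat P8
bar 2: v0=D4 v1=F4 downbeat m3
bar 3: v0=C4 v1=C5 downbeat P8
bar 4: v0=B3 v1=F4 downbeat TT
bar 5: v0=A3 v1=C4 downbeat m3
bar 6: v0=C4 v1=D5 downbeat M2
bar 7: v0=E4 v1=C5 downbeat m6
bar 8: v0=E4 v1=E5 downbeat P8
bar 9: v0=B3 v1=G4 downbeat m6
bar 10: v0=A3 v1=A4 downbeat P8
  -> R1 @ bar 1 tick 0 v(0, 1): A3/A4 P8 -> B3/B4 P8 similar
  -> R4 @ bar 1 tick 3 v(0, 1): B3/F4 TT untreated
  -> R7 @ bar 2 tick 1 v(1,): F4->B4 leap 6st
  -> R7 @ bar 2 tick 2 v(1,): B4->F4 leap 6st
  -> R4 @ bar 4 tick 0 v(0, 1): B3/F4 TT untreated
  -> R7 @ bar 4 tick 2 v(1,): F4->B4 leap 6st
  -> R7 @ bar 5 tick 0 v(1,): B4->C4 leap 11st
  -> R4 @ bar 6 tick 0 v(0, 1): C4/D5 M2 untreated
  -> R7 @ bar 6 tick 0 v(1,): C4->D5 leap 14st
  -> R7 @ bar 6 tick 1 v(1,): D5->E4 leap 10st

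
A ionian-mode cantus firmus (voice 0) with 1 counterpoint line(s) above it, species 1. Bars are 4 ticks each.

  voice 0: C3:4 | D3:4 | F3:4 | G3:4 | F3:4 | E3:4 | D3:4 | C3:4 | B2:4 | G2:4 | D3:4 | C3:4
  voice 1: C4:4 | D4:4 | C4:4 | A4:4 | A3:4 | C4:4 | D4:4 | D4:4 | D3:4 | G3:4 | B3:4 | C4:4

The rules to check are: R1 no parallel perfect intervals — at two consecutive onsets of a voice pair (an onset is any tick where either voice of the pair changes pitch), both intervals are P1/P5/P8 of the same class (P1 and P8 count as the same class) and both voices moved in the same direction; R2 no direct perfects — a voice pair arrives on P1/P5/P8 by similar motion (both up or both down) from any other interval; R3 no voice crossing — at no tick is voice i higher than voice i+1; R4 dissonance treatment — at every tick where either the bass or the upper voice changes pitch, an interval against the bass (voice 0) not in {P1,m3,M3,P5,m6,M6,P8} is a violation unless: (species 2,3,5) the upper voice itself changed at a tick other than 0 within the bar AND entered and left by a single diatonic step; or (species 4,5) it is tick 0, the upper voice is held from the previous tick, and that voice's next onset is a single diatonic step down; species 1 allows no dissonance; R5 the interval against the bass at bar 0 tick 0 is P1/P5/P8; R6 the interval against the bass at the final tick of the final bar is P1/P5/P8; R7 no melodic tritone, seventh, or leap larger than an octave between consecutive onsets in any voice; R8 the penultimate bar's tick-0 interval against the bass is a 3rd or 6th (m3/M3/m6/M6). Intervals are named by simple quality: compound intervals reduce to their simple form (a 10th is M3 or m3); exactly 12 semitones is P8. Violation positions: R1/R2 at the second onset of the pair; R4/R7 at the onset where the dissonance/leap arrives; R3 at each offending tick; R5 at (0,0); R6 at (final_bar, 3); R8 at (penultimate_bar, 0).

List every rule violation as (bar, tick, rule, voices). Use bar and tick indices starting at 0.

(1, 0, R1, (0, 1))
(3, 0, R4, (0, 1))
(7, 0, R4, (0, 1))

bar 0: v0=C3 v1=C4 downbeat P8
bar 1: v0=D3 v1=D4 downbeat P8
bar 2: v0=F3 v1=C4 downbeat P5
bar 3: v0=G3 v1=A4 downbeat M2
bar 4: v0=F3 v1=A3 downbeat M3
bar 5: v0=E3 v1=C4 downbeat m6
bar 6: v0=D3 v1=D4 downbeat P8
bar 7: v0=C3 v1=D4 downbeat M2
bar 8: v0=B2 v1=D3 downbeat m3
bar 9: v0=G2 v1=G3 downbeat P8
bar 10: v0=D3 v1=B3 downbeat M6
bar 11: v0=C3 v1=C4 downbeat P8
  -> R1 @ bar 1 tick 0 v(0, 1): C3/C4 P8 -> D3/D4 P8 similar
  -> R4 @ bar 3 tick 0 v(0, 1): G3/A4 M2 untreated
  -> R4 @ bar 7 tick 0 v(0, 1): C3/D4 M2 untreated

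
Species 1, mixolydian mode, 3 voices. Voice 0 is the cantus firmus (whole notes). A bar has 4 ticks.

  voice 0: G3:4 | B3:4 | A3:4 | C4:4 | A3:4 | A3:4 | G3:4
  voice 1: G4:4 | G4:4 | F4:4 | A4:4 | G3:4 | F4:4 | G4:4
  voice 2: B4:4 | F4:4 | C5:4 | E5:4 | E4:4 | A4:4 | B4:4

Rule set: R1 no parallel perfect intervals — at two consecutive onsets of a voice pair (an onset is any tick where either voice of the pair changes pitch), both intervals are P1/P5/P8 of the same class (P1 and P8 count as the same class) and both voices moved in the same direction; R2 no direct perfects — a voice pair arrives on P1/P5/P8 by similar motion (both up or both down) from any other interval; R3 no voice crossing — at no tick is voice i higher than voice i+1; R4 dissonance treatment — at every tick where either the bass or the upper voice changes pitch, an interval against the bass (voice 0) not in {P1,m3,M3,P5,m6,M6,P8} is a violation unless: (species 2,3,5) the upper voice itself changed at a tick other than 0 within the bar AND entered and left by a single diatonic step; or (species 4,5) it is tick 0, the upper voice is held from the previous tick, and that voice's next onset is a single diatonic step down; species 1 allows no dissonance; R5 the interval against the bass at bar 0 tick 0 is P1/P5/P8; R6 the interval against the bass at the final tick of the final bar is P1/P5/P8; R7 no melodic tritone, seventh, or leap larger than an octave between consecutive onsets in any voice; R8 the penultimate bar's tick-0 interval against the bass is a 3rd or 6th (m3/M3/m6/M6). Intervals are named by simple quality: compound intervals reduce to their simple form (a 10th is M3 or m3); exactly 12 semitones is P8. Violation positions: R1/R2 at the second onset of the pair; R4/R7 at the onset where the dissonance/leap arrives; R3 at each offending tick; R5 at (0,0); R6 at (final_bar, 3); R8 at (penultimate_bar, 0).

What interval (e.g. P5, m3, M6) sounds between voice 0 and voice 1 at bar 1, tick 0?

m6

voice 0=B3 voice 1=G4 -> m6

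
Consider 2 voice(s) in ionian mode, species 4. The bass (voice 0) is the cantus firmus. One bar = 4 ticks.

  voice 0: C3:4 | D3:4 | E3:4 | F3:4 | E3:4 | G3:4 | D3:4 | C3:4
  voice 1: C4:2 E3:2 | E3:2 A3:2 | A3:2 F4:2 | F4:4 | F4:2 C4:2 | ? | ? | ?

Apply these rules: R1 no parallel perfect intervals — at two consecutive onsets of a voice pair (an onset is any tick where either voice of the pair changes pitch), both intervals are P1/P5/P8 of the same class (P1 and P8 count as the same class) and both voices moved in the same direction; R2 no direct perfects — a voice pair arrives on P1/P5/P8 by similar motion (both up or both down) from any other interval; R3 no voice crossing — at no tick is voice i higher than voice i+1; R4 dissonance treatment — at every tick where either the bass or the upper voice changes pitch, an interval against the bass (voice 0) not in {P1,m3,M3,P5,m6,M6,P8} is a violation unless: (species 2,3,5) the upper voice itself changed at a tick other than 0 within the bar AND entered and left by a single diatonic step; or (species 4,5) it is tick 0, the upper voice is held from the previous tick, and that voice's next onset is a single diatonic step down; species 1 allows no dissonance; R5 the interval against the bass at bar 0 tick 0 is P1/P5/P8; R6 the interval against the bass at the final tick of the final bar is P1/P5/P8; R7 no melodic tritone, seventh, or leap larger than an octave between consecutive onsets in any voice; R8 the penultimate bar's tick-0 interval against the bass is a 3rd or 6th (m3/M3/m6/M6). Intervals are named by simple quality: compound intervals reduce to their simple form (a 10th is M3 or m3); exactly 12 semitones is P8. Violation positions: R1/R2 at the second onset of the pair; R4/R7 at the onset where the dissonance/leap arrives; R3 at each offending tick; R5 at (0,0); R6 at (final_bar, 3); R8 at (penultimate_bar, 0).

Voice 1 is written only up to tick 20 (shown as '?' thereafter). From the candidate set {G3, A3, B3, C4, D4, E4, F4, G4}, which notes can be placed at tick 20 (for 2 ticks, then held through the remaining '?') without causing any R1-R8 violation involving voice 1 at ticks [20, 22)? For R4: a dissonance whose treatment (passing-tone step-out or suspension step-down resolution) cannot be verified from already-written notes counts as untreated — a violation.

G3: legal
A3: violates R4
B3: legal
C4: violates R4
D4: violates R2
E4: legal
F4: violates R4
G4: violates R2

{B3, E4, G3}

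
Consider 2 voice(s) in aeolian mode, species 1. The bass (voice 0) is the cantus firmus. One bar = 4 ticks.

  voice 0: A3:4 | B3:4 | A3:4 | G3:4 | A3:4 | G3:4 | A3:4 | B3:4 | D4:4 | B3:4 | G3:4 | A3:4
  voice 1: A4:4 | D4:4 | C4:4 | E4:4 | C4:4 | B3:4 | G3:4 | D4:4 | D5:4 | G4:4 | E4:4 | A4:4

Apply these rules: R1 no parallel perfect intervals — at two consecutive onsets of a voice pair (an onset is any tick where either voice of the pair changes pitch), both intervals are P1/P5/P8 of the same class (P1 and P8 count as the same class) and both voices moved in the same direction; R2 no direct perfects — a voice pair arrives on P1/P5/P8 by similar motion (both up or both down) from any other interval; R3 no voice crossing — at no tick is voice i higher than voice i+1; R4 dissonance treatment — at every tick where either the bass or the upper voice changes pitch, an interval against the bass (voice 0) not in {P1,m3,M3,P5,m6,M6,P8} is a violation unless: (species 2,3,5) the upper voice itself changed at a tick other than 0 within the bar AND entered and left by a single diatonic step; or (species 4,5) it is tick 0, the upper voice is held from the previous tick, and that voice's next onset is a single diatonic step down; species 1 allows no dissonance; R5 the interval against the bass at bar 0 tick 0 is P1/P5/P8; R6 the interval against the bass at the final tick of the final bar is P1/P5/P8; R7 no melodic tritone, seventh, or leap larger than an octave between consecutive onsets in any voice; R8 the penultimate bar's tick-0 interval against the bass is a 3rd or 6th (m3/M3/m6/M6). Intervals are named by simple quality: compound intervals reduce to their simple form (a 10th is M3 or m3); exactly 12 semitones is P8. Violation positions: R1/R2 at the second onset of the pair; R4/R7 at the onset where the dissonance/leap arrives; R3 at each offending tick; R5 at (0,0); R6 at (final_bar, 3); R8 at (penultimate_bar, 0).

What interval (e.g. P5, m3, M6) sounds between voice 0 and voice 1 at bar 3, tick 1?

voice 0=G3 voice 1=E4 -> M6

M6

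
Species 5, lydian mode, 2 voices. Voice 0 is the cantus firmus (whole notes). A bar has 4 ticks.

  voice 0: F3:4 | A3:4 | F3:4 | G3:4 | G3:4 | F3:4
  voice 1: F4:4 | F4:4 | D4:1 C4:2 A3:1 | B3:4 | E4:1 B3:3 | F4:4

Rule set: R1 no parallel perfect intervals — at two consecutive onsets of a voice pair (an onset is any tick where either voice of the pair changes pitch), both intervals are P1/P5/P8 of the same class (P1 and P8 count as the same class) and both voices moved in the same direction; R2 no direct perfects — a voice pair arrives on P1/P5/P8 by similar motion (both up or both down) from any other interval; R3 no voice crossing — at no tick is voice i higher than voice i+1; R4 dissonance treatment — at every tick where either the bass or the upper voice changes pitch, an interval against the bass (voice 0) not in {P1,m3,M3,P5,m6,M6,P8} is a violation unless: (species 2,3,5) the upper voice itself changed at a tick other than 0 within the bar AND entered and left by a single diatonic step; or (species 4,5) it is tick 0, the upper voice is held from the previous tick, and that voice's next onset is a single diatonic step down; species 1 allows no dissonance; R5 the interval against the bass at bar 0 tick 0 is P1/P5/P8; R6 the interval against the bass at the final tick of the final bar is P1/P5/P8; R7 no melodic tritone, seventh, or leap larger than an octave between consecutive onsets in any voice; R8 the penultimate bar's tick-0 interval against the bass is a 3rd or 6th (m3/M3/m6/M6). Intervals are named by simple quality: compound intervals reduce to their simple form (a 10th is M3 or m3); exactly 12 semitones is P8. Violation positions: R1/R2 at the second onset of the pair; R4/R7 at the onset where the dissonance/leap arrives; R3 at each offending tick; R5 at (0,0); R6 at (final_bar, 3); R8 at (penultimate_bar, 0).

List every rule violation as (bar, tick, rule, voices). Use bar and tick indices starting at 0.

bar 0: v0=F3 v1=F4 downbeat P8
bar 1: v0=A3 v1=F4 downbeat m6
bar 2: v0=F3 v1=D4 downbeat M6
bar 3: v0=G3 v1=B3 downbeat M3
bar 4: v0=G3 v1=E4 downbeat M6
bar 5: v0=F3 v1=F4 downbeat P8
  -> R7 @ bar 5 tick 0 v(1,): B3->F4 leap 6st

(5, 0, R7, (1,))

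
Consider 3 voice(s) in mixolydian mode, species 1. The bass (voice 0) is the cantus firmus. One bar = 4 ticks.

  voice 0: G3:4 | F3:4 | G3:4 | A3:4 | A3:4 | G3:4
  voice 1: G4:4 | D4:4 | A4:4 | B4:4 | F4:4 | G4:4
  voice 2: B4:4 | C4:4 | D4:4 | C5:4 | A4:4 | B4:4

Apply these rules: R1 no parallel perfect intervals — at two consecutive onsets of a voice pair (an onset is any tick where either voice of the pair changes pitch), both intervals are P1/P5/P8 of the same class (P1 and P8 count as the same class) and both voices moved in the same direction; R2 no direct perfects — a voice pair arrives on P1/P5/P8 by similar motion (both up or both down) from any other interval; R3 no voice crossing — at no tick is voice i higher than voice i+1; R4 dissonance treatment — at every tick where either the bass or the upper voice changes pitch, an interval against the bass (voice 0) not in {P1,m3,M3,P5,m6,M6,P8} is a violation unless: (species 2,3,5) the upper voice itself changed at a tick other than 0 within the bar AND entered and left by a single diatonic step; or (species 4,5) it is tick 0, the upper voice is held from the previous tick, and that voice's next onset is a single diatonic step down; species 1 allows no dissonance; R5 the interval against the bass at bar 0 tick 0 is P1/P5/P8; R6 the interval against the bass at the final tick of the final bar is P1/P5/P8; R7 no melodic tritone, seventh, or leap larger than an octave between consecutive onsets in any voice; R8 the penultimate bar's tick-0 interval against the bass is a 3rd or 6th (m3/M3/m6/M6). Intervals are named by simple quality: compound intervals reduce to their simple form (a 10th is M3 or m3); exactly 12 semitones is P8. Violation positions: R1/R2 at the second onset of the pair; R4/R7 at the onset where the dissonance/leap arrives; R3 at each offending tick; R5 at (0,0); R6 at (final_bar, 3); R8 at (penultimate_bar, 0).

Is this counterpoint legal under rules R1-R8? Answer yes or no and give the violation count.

bar 0: v0=G3 v1=G4 v2=B4 (M3)
bar 1: v0=F3 v1=D4 v2=C4 (P5)
bar 2: v0=G3 v1=A4 v2=D4 (P5)
bar 3: v0=A3 v1=B4 v2=C5 (m3)
bar 4: v0=A3 v1=F4 v2=A4 (P8)
bar 5: v0=G3 v1=G4 v2=B4 (M3)
  R5 @ bar0.0: opens on M3
  R2 @ bar1.0: G3/B4 M3 -> F3/C4 P5 similar
  R3 @ bar1.0: D4 above C4
  R7 @ bar1.0: B4->C4 leap 11st
  R3 @ bar1.1: D4 above C4
  R3 @ bar1.2: D4 above C4
  R3 @ bar1.3: D4 above C4
  R1 @ bar2.0: F3/C4 P5 -> G3/D4 P5 similar
  R2 @ bar2.0: D4/C4 M2 -> A4/D4 P5 similar
  R3 @ bar2.0: A4 above D4
  R4 @ bar2.0: G3/A4 M2 untreated
  R3 @ bar2.1: A4 above D4
  R3 @ bar2.2: A4 above D4
  R3 @ bar2.3: A4 above D4
  R4 @ bar3.0: A3/B4 M2 untreated
  R7 @ bar3.0: D4->C5 leap 10st
  R7 @ bar4.0: B4->F4 leap 6st
  R8 @ bar4.0: penult P8 not 3rd/6th
  R6 @ bar5.3: closes on M3

No (19 violations)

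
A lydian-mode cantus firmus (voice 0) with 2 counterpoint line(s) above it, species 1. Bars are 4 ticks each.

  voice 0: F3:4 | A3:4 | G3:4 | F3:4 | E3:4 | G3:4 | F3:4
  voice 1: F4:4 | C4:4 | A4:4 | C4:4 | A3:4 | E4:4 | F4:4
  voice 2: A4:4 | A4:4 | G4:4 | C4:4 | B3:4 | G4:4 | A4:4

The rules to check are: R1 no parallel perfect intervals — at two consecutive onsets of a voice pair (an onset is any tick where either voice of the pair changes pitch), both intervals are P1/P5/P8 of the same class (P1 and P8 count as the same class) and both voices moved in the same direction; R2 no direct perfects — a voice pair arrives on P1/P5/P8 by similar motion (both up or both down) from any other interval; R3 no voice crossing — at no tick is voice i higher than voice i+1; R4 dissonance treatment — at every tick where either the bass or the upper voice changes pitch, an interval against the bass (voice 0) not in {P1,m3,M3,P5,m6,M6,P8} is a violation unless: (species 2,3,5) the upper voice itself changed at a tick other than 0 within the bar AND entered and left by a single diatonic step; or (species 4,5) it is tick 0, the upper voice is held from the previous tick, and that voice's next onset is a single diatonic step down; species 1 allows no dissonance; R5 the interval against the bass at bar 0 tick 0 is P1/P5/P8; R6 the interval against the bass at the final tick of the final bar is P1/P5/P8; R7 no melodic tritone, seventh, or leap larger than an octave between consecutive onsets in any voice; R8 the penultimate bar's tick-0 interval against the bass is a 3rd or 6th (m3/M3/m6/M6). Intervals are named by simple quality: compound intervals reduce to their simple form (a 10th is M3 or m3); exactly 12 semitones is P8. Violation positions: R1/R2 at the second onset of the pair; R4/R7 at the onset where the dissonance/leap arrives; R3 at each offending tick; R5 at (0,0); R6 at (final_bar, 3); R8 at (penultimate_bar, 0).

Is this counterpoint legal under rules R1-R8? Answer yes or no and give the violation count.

bar 0: v0=F3 v1=F4 v2=A4 (M3)
bar 1: v0=A3 v1=C4 v2=A4 (P8)
bar 2: v0=G3 v1=A4 v2=G4 (P8)
bar 3: v0=F3 v1=C4 v2=C4 (P5)
bar 4: v0=E3 v1=A3 v2=B3 (P5)
bar 5: v0=G3 v1=E4 v2=G4 (P8)
bar 6: v0=F3 v1=F4 v2=A4 (M3)
  R5 @ bar0.0: opens on M3
  R1 @ bar2.0: A3/A4 P8 -> G3/G4 P8 similar
  R3 @ bar2.0: A4 above G4
  R4 @ bar2.0: G3/A4 M2 untreated
  R3 @ bar2.1: A4 above G4
  R3 @ bar2.2: A4 above G4
  R3 @ bar2.3: A4 above G4
  R2 @ bar3.0: G3/A4 M2 -> F3/C4 P5 similar
  R2 @ bar3.0: G3/G4 P8 -> F3/C4 P5 similar
  R2 @ bar3.0: A4/G4 M2 -> C4/C4 P1 similar
  R1 @ bar4.0: F3/C4 P5 -> E3/B3 P5 similar
  R4 @ bar4.0: E3/A3 P4 untreated
  R2 @ bar5.0: E3/B3 P5 -> G3/G4 P8 similar
  R8 @ bar5.0: penult P8 not 3rd/6th
  R6 @ bar6.3: closes on M3

No (15 violations)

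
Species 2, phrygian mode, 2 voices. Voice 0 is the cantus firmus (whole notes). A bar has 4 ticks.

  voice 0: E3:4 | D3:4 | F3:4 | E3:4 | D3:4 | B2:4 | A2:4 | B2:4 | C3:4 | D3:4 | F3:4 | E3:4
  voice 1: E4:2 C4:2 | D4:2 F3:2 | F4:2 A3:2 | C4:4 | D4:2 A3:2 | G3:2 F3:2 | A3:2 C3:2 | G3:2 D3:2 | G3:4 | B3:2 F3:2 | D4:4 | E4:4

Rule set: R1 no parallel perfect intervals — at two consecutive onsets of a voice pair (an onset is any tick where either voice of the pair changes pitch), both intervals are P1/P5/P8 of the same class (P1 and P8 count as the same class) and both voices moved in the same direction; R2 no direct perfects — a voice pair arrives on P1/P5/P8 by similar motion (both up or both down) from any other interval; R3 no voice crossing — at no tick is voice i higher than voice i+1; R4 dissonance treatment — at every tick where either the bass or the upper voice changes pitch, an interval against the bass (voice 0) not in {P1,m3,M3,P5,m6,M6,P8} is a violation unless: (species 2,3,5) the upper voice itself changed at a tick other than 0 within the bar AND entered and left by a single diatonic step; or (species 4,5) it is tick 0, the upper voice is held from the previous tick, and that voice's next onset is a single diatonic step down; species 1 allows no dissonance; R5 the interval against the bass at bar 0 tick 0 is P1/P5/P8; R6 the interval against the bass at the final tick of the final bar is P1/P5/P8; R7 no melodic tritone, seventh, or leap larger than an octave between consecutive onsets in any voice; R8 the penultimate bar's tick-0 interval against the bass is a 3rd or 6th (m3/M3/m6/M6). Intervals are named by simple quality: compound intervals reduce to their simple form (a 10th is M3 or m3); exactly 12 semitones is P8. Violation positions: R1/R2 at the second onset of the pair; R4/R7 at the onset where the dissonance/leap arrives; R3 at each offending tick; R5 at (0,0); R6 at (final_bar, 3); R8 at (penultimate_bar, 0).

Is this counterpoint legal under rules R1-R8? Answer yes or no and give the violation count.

No (4 violations)

bar 0: v0=E3 v1=E4 (P8)
bar 1: v0=D3 v1=D4 (P8)
bar 2: v0=F3 v1=F4 (P8)
bar 3: v0=E3 v1=C4 (m6)
bar 4: v0=D3 v1=D4 (P8)
bar 5: v0=B2 v1=G3 (m6)
bar 6: v0=A2 v1=A3 (P8)
bar 7: v0=B2 v1=G3 (m6)
bar 8: v0=C3 v1=G3 (P5)
bar 9: v0=D3 v1=B3 (M6)
bar 10: v0=F3 v1=D4 (M6)
bar 11: v0=E3 v1=E4 (P8)
  R2 @ bar2.0: D3/F3 m3 -> F3/F4 P8 similar
  R4 @ bar5.2: B2/F3 TT untreated
  R2 @ bar8.0: B2/D3 m3 -> C3/G3 P5 similar
  R7 @ bar9.2: B3->F3 leap 6st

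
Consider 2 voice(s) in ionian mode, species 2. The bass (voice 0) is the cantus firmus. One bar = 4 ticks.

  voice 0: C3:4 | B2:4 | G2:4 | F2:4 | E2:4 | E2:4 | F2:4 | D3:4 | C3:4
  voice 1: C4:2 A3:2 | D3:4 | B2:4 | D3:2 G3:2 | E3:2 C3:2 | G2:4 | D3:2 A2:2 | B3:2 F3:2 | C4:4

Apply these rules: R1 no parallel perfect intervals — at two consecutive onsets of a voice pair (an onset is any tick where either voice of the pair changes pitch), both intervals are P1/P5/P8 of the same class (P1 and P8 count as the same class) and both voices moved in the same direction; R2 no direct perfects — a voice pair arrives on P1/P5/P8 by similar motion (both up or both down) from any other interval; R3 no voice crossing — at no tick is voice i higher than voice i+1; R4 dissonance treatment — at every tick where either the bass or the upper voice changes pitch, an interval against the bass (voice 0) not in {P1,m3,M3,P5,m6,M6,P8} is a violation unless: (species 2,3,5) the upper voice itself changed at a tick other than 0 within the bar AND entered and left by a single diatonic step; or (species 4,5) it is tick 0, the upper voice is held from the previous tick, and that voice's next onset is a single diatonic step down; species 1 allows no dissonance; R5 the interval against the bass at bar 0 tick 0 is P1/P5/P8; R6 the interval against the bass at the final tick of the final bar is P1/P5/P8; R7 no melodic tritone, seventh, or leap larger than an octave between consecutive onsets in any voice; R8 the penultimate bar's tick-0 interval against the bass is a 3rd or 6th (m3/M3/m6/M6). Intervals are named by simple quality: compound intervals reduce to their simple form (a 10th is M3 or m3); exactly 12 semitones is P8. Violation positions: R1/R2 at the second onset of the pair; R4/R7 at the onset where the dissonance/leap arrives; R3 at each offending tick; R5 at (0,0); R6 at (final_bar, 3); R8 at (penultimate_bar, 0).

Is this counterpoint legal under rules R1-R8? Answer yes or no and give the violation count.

bar 0: v0=C3 v1=C4 (P8)
bar 1: v0=B2 v1=D3 (m3)
bar 2: v0=G2 v1=B2 (M3)
bar 3: v0=F2 v1=D3 (M6)
bar 4: v0=E2 v1=E3 (P8)
bar 5: v0=E2 v1=G2 (m3)
bar 6: v0=F2 v1=D3 (M6)
bar 7: v0=D3 v1=B3 (M6)
bar 8: v0=C3 v1=C4 (P8)
  R4 @ bar3.2: F2/G3 M2 untreated
  R2 @ bar4.0: F2/G3 M2 -> E2/E3 P8 similar
  R7 @ bar7.0: A2->B3 leap 14st
  R7 @ bar7.2: B3->F3 leap 6st

No (4 violations)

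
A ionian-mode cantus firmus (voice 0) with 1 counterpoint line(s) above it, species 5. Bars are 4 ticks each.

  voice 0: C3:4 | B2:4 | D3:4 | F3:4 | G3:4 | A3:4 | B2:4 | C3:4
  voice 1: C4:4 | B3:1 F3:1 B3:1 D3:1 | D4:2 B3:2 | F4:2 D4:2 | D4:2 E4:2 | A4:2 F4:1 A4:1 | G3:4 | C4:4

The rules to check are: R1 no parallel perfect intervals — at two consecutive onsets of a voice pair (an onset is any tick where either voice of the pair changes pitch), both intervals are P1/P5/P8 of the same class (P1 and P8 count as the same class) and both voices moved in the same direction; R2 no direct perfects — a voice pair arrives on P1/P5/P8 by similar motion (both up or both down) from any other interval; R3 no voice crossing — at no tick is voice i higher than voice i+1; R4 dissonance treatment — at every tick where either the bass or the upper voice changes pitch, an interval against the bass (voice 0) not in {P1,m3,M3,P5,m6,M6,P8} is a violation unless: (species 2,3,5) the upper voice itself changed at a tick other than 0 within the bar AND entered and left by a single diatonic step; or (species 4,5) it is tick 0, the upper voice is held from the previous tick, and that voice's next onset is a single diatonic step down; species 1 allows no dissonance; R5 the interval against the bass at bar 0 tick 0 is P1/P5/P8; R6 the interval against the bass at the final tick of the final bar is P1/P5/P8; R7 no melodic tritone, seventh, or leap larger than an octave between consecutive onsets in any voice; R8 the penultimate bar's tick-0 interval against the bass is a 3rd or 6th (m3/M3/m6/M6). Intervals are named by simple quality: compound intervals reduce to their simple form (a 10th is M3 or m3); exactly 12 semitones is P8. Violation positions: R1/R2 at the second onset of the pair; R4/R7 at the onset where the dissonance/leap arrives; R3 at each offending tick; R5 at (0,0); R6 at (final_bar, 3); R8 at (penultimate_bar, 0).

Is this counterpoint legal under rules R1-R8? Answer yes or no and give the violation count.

bar 0: v0=C3 v1=C4 (P8)
bar 1: v0=B2 v1=B3 (P8)
bar 2: v0=D3 v1=D4 (P8)
bar 3: v0=F3 v1=F4 (P8)
bar 4: v0=G3 v1=D4 (P5)
bar 5: v0=A3 v1=A4 (P8)
bar 6: v0=B2 v1=G3 (m6)
bar 7: v0=C3 v1=C4 (P8)
  R1 @ bar1.0: C3/C4 P8 -> B2/B3 P8 similar
  R4 @ bar1.1: B2/F3 TT untreated
  R7 @ bar1.1: B3->F3 leap 6st
  R7 @ bar1.2: F3->B3 leap 6st
  R2 @ bar2.0: B2/D3 m3 -> D3/D4 P8 similar
  R2 @ bar3.0: D3/B3 M6 -> F3/F4 P8 similar
  R7 @ bar3.0: B3->F4 leap 6st
  R2 @ bar5.0: G3/E4 M6 -> A3/A4 P8 similar
  R7 @ bar6.0: A3->B2 leap 10st
  R7 @ bar6.0: A4->G3 leap 14st
  R2 @ bar7.0: B2/G3 m6 -> C3/C4 P8 similar

No (11 violations)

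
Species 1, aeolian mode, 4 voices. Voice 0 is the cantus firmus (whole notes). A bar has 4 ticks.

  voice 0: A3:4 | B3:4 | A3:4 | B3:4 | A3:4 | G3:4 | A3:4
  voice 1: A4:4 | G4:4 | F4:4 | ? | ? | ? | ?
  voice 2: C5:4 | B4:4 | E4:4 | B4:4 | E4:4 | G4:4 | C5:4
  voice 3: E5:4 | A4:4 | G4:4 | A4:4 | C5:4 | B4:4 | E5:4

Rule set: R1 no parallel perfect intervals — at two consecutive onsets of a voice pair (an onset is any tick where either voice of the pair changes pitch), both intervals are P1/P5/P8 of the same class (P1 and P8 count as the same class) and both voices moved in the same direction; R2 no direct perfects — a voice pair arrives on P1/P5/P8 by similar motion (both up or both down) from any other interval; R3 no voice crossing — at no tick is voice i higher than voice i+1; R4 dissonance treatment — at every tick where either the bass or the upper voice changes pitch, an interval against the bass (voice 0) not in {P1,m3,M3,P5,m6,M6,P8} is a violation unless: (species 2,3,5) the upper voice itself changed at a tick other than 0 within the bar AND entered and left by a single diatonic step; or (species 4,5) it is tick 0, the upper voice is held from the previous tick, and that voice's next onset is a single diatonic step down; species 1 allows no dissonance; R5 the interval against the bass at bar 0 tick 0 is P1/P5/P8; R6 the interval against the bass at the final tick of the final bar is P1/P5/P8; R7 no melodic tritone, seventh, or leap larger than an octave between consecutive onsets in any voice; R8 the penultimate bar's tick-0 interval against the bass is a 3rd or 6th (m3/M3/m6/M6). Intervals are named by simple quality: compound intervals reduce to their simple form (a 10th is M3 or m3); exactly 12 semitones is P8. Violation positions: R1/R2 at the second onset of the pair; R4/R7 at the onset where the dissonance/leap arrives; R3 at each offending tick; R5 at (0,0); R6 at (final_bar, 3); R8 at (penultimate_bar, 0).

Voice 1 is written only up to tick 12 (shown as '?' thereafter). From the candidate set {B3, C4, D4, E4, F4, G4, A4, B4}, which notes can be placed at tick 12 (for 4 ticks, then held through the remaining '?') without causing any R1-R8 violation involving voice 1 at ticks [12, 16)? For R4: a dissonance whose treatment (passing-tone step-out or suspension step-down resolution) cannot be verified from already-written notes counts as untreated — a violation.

{D4, G4}

B3: violates R7
C4: violates R4
D4: legal
E4: violates R4
F4: violates R4
G4: legal
A4: violates R2,R4
B4: violates R2,R7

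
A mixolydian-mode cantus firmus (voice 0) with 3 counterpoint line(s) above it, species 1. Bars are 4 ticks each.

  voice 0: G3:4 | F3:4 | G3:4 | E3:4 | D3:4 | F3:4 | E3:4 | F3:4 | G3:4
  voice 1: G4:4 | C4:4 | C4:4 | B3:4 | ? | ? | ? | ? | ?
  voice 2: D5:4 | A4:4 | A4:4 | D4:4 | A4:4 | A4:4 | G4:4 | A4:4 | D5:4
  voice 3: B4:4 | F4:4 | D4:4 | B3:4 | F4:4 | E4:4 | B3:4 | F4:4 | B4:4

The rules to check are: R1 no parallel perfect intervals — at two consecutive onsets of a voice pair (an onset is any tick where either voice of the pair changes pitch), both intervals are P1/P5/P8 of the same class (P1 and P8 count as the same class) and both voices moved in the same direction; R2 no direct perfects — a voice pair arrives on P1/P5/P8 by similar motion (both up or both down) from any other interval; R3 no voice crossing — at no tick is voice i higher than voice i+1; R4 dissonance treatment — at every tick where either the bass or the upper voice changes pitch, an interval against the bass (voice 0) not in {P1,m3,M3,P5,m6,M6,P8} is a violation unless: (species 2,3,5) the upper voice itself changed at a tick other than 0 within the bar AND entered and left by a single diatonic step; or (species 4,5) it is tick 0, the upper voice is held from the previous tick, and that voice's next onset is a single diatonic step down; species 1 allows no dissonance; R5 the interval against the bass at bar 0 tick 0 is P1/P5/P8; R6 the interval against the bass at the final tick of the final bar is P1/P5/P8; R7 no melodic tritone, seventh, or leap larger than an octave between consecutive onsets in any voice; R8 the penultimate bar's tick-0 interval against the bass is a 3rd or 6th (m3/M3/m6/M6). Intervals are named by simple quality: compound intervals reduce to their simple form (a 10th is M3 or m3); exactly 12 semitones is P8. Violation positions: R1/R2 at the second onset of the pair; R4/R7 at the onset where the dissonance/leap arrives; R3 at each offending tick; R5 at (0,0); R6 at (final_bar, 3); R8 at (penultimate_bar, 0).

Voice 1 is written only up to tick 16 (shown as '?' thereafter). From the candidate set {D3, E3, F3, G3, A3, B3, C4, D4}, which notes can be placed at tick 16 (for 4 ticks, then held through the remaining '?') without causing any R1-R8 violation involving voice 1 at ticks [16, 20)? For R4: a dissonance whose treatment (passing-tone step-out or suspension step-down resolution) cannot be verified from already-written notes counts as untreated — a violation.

D3: violates R2
E3: violates R4
F3: violates R7
G3: violates R4
A3: violates R1
B3: legal
C4: violates R4
D4: violates R2

{B3}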